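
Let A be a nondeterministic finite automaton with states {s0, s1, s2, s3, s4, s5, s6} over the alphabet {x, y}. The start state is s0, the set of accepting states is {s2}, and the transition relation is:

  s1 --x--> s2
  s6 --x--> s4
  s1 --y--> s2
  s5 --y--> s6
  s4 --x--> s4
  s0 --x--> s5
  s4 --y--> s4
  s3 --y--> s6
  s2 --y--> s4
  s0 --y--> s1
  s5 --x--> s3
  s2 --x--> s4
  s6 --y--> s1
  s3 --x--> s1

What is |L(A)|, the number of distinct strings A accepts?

8

The useful subgraph on states {s0, s1, s2, s3, s5, s6} is acyclic, so L(A) is finite; the longest accepting path visits 6 useful states, giving maximum string length 5.
Counting accepting paths from s0 by length: 2 of length 2, 4 of length 4, 2 of length 5. Total 8.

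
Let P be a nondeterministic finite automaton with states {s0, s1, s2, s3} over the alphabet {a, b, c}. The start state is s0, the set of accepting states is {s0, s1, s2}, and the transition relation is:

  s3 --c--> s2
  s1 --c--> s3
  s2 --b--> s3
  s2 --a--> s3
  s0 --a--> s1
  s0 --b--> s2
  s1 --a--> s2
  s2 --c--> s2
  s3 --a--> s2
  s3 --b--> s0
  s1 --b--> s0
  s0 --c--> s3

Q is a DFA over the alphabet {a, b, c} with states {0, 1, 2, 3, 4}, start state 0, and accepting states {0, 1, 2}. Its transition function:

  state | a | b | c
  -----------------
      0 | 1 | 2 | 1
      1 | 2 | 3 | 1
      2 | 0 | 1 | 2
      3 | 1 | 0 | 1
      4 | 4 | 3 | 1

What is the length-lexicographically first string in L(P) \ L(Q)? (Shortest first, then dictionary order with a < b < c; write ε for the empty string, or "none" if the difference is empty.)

ab

The string ab is accepted by P but not by Q.
No shorter string lies in the difference, and ab is the lexicographically first length-2 string in L(P) \ L(Q).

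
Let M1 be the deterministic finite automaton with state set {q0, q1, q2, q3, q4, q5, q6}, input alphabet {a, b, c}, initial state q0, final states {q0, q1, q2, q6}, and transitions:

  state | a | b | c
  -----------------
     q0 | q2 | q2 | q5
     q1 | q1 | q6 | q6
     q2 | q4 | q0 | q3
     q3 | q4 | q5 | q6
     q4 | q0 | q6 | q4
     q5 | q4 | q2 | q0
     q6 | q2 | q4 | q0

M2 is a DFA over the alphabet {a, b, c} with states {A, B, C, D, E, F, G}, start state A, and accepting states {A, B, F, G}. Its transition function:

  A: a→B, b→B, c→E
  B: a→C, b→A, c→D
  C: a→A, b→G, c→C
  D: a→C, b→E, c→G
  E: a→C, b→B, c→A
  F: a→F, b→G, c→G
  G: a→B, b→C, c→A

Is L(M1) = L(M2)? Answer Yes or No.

Yes

Exploring the product automaton M1 × M2 from the start pair (q0, A), following both machines on each input symbol, reaches 6 state pairs: (q0, A), (q2, B), (q5, E), (q4, C), (q3, D), (q6, G).
M1 accepts in {q0, q1, q2, q6} and M2 accepts in {A, B, F, G}. In every reachable pair the two components are either both accepting — (q0, A), (q2, B), (q6, G) — or both non-accepting, so no string is accepted by exactly one of the machines: L(M1) \ L(M2) and L(M2) \ L(M1) are both empty.
Hence every string is accepted by M1 iff it is accepted by M2, and the two languages coincide.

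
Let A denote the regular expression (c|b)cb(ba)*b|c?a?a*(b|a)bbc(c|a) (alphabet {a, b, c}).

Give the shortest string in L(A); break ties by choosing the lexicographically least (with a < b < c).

bcbb

By inspection of the expression, no string of length less than 4 matches, and bcbb is the lexicographically first match of length 4.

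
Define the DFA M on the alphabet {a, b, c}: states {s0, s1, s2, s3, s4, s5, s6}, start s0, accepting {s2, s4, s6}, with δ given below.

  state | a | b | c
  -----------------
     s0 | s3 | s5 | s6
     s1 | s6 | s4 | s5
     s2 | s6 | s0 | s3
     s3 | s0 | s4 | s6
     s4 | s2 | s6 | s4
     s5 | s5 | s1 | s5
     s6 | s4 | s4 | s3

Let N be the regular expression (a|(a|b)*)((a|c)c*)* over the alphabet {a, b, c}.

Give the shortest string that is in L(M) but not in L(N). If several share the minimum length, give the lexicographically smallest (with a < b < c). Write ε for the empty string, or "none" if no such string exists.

The string cb is accepted by M but not by N.
No shorter string lies in the difference, and cb is the lexicographically first length-2 string in L(M) \ L(N).

cb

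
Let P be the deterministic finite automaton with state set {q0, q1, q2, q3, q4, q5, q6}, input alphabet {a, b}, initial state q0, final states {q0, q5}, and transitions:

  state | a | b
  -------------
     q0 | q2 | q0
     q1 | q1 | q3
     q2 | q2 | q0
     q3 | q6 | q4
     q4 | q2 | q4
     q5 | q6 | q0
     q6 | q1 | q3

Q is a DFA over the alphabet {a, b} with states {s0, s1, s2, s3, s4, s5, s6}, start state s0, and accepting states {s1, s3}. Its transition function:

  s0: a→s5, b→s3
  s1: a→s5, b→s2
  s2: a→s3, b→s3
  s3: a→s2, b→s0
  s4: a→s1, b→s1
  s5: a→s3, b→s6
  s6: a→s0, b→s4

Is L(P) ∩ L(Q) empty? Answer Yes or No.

No

The string b is accepted by both P and Q.
Hence L(P) ∩ L(Q) ≠ ∅.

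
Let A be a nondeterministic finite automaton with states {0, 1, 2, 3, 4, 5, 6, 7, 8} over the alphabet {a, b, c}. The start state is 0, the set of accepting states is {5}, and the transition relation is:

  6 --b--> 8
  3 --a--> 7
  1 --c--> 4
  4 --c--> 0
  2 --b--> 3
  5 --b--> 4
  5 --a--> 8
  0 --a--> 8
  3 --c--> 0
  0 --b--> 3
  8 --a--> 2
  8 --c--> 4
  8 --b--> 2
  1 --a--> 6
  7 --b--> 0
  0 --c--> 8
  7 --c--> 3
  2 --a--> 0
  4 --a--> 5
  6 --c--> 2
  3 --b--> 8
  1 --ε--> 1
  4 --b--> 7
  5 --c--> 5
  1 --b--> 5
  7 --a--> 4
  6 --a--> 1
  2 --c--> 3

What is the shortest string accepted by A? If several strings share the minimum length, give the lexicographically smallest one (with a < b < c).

A breadth-first search from 0 reaches an accepting state first via the path 0 → 8 → 4 → 5 on input aca.
No string of length < 3 is accepted (BFS exhausts all shorter strings without reaching an accepting state), and aca is the lexicographically least accepting string of length 3.

aca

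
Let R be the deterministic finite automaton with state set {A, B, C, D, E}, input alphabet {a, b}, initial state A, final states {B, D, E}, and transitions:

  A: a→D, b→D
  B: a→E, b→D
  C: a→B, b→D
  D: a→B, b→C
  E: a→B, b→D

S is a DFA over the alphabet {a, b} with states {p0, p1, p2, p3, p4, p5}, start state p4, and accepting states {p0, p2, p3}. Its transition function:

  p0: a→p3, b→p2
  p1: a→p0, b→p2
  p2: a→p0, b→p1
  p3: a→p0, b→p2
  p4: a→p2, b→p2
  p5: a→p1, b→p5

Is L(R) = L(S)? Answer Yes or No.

Yes

Exploring the product automaton R × S from the start pair (A, p4), following both machines on each input symbol, reaches 5 state pairs: (A, p4), (D, p2), (B, p0), (C, p1), (E, p3).
R accepts in {B, D, E} and S accepts in {p0, p2, p3}. In every reachable pair the two components are either both accepting — (D, p2), (B, p0), (E, p3) — or both non-accepting, so no string is accepted by exactly one of the machines: L(R) \ L(S) and L(S) \ L(R) are both empty.
Hence every string is accepted by R iff it is accepted by S, and the two languages coincide.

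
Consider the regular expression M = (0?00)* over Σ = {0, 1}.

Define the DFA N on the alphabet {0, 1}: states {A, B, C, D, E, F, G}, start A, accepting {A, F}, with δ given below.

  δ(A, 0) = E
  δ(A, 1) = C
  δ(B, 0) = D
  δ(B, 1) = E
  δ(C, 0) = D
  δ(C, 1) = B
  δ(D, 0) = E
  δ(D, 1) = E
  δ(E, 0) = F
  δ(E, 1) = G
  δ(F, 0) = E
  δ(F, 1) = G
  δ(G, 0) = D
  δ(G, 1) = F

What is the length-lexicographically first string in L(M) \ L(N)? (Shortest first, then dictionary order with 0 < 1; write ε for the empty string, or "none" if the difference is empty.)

The string 000 is accepted by M but not by N.
No shorter string lies in the difference, and 000 is the lexicographically first length-3 string in L(M) \ L(N).

000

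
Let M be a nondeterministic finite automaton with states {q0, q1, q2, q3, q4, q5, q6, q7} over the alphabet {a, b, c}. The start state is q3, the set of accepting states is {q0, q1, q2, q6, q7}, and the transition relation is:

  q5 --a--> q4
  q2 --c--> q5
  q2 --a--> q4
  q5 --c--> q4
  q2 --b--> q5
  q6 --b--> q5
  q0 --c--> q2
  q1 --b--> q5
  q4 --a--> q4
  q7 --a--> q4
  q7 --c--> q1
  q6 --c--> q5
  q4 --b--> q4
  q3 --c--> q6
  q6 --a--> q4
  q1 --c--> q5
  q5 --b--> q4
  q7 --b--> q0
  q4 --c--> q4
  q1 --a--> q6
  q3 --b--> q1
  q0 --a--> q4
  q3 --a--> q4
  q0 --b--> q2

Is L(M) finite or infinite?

finite

The useful states (reachable from q3 and able to reach an accepting state) are {q1, q3, q6}.
Restricted to these states the transition graph has no cycle, so every accepting path has bounded length and L is finite.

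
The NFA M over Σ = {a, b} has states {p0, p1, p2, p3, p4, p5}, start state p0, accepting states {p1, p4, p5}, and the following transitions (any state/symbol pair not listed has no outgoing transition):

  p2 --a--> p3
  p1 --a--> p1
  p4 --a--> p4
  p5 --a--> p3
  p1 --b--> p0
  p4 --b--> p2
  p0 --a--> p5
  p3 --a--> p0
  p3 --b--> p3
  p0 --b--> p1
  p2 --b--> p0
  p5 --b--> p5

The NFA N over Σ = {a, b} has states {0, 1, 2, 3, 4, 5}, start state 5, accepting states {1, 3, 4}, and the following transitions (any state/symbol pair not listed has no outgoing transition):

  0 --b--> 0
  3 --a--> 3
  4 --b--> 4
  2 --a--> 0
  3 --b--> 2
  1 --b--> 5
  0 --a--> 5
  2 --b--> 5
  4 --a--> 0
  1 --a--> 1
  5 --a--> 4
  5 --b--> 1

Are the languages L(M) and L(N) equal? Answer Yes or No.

Exploring the product automaton M × N from the start pair (p0, 5), following both machines on each input symbol, reaches 4 state pairs: (p0, 5), (p5, 4), (p1, 1), (p3, 0).
M accepts in {p1, p4, p5} and N accepts in {1, 3, 4}. In every reachable pair the two components are either both accepting — (p5, 4), (p1, 1) — or both non-accepting, so no string is accepted by exactly one of the machines: L(M) \ L(N) and L(N) \ L(M) are both empty.
Hence every string is accepted by M iff it is accepted by N, and the two languages coincide.

Yes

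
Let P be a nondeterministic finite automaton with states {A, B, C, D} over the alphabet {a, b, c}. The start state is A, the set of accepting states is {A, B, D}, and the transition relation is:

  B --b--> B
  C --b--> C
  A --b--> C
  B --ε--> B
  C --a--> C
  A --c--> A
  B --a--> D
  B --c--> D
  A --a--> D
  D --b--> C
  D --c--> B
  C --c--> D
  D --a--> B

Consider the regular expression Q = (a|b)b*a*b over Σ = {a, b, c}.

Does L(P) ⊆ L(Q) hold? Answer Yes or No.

The empty string ε is in L(P) but not in L(Q).
So L(P) ⊄ L(Q).

No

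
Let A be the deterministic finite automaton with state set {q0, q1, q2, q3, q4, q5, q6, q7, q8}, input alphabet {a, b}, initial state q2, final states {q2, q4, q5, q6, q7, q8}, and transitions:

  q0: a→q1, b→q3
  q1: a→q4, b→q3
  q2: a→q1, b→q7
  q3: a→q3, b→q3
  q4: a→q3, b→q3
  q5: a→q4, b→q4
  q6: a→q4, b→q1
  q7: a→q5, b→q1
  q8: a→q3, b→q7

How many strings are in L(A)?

7

The useful subgraph on states {q1, q2, q4, q5, q7} is acyclic, so L(A) is finite; the longest accepting path visits 4 useful states, giving maximum string length 3.
Counting accepting paths from q2 by length: 1 of length 0, 1 of length 1, 2 of length 2, 3 of length 3. Total 7.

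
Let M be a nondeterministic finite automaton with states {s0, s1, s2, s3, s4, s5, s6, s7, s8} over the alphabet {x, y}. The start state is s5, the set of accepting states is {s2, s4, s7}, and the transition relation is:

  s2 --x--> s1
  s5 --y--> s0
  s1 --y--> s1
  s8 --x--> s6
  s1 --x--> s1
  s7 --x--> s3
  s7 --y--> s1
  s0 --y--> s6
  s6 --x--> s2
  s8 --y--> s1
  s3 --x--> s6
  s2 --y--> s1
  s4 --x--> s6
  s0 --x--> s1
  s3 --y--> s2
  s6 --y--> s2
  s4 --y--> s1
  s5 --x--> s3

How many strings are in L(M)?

5

The useful subgraph on states {s0, s2, s3, s5, s6} is acyclic, so L(M) is finite; the longest accepting path visits 4 useful states, giving maximum string length 3.
Counting accepting paths from s5 by length: 1 of length 2, 4 of length 3. Total 5.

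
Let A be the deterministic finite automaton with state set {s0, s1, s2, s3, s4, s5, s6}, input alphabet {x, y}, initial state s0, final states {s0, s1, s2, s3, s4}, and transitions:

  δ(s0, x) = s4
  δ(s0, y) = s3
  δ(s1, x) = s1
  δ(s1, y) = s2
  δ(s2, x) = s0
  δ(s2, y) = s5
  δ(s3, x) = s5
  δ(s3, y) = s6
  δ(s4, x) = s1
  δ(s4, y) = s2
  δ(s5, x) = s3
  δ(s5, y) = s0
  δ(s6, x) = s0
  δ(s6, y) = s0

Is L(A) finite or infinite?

infinite

State s0 is reachable from the start and can reach an accepting state, and it lies on the cycle s0 → s3 → s5 → s0.
Traversing that cycle any number of times yields accepted strings of unbounded length, so the language is infinite.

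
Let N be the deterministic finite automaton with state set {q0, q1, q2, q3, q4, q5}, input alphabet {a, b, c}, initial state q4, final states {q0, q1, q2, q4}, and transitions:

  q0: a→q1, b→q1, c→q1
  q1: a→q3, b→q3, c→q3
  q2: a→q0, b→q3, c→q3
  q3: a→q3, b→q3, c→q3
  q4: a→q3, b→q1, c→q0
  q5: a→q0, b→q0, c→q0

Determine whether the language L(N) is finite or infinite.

finite

The useful states (reachable from q4 and able to reach an accepting state) are {q0, q1, q4}.
Restricted to these states the transition graph has no cycle, so every accepting path has bounded length and L is finite.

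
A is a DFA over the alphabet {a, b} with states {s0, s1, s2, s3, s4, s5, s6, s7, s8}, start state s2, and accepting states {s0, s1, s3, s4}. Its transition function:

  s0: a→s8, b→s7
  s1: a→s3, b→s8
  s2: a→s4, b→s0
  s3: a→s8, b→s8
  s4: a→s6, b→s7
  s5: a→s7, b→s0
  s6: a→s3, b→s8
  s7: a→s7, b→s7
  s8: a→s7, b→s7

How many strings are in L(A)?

The useful subgraph on states {s0, s2, s3, s4, s6} is acyclic, so L(A) is finite; the longest accepting path visits 4 useful states, giving maximum string length 3.
Counting accepting paths from s2 by length: 2 of length 1, 1 of length 3. Total 3.

3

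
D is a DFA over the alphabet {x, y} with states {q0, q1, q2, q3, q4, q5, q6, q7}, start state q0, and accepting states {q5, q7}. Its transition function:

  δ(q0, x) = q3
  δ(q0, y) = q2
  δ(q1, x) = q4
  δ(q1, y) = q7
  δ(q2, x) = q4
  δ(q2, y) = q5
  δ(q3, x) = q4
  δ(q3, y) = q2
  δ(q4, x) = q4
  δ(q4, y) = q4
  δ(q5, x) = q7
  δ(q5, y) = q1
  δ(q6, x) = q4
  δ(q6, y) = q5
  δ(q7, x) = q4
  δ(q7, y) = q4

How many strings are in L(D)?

The useful subgraph on states {q0, q1, q2, q3, q5, q7} is acyclic, so L(D) is finite; the longest accepting path visits 6 useful states, giving maximum string length 5.
Counting accepting paths from q0 by length: 1 of length 2, 2 of length 3, 2 of length 4, 1 of length 5. Total 6.

6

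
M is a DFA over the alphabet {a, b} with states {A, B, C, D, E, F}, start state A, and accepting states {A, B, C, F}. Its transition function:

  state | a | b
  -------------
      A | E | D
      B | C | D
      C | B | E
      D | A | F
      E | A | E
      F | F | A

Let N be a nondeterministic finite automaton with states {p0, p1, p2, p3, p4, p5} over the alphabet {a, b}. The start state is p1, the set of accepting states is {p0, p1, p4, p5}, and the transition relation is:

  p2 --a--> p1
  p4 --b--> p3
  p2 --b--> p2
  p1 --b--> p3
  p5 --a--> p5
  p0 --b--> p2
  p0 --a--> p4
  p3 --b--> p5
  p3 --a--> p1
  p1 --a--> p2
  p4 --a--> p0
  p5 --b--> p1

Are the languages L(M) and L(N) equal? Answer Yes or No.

Exploring the product automaton M × N from the start pair (A, p1), following both machines on each input symbol, reaches 4 state pairs: (A, p1), (E, p2), (D, p3), (F, p5).
M accepts in {A, B, C, F} and N accepts in {p0, p1, p4, p5}. In every reachable pair the two components are either both accepting — (A, p1), (F, p5) — or both non-accepting, so no string is accepted by exactly one of the machines: L(M) \ L(N) and L(N) \ L(M) are both empty.
Hence every string is accepted by M iff it is accepted by N, and the two languages coincide.

Yes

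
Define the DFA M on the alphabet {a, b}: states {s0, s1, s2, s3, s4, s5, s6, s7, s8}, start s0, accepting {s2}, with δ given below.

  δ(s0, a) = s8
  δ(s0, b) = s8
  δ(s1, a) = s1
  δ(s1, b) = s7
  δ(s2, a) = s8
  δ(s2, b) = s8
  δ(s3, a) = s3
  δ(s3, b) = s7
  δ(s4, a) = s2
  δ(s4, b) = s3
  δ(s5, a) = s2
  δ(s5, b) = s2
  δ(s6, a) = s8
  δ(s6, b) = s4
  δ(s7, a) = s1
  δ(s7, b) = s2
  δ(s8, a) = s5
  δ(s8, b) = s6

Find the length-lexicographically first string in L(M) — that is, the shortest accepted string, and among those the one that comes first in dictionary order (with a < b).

A breadth-first search from s0 reaches an accepting state first via the path s0 → s8 → s5 → s2 on input aaa.
No string of length < 3 is accepted (BFS exhausts all shorter strings without reaching an accepting state), and aaa is the lexicographically least accepting string of length 3.

aaa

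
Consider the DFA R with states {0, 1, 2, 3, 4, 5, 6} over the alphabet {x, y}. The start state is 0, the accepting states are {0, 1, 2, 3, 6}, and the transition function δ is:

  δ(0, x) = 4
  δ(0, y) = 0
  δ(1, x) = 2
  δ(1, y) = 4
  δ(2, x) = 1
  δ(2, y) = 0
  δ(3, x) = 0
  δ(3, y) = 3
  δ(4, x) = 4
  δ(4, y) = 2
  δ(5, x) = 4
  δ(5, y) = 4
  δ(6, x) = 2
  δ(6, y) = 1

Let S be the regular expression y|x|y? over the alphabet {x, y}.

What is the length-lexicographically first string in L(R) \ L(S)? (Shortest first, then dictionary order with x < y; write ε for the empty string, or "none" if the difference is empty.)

xy

The string xy is accepted by R but not by S.
No shorter string lies in the difference, and xy is the lexicographically first length-2 string in L(R) \ L(S).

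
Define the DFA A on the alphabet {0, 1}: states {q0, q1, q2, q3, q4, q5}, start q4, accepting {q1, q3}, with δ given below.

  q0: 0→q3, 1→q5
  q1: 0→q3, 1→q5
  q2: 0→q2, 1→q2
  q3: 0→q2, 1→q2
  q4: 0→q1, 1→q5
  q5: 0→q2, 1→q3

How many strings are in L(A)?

4

The useful subgraph on states {q1, q3, q4, q5} is acyclic, so L(A) is finite; the longest accepting path visits 4 useful states, giving maximum string length 3.
Counting accepting paths from q4 by length: 1 of length 1, 2 of length 2, 1 of length 3. Total 4.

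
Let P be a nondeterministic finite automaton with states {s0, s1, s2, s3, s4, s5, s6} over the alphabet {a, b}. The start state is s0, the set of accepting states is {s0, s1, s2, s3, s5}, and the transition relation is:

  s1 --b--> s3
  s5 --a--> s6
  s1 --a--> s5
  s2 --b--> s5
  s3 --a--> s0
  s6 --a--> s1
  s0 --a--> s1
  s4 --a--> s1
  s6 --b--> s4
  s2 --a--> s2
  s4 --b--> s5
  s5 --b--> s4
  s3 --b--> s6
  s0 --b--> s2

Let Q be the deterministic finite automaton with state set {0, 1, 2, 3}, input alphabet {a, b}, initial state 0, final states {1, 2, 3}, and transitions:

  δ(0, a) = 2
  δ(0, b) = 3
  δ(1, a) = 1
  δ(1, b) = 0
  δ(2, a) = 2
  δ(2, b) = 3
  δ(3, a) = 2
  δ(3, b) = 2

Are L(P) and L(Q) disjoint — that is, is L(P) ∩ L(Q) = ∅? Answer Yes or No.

The string a is accepted by both P and Q.
Hence L(P) ∩ L(Q) ≠ ∅.

No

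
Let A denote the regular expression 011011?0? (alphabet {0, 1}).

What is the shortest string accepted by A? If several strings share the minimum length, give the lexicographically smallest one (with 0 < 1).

By inspection of the expression, no string of length less than 5 matches, and 01101 is the lexicographically first match of length 5.

01101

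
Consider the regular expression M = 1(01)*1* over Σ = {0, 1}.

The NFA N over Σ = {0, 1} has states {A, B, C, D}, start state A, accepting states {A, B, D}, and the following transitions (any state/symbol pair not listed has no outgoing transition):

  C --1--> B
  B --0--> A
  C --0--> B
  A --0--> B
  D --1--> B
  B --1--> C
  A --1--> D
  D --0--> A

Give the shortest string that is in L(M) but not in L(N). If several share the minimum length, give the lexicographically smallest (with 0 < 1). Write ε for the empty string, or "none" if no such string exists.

111

The string 111 is accepted by M but not by N.
No shorter string lies in the difference, and 111 is the lexicographically first length-3 string in L(M) \ L(N).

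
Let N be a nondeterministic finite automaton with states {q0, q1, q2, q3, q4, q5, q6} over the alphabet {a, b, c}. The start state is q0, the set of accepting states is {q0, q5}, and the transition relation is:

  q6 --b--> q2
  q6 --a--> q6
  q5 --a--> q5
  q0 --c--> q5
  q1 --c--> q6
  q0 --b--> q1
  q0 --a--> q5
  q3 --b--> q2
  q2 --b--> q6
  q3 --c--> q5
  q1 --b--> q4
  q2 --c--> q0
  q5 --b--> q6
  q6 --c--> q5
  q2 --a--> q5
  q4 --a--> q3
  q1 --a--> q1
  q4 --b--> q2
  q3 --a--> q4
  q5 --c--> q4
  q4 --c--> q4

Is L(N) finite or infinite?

infinite

State q1 is reachable from the start and can reach an accepting state, and it lies on the cycle q1 → q1.
Traversing that cycle any number of times yields accepted strings of unbounded length, so the language is infinite.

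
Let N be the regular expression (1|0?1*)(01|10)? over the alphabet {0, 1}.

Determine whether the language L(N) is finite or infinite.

The expression contains a Kleene star applied to a subexpression that matches at least one nonempty string, so it matches strings of unbounded length.
Hence L(N) is infinite.

infinite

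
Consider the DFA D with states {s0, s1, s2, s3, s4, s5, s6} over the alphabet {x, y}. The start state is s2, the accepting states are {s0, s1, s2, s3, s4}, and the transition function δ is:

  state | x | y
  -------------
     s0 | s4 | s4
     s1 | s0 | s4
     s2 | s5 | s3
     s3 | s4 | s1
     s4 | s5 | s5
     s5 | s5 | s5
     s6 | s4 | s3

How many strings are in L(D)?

The useful subgraph on states {s0, s1, s2, s3, s4} is acyclic, so L(D) is finite; the longest accepting path visits 5 useful states, giving maximum string length 4.
Counting accepting paths from s2 by length: 1 of length 0, 1 of length 1, 2 of length 2, 2 of length 3, 2 of length 4. Total 8.

8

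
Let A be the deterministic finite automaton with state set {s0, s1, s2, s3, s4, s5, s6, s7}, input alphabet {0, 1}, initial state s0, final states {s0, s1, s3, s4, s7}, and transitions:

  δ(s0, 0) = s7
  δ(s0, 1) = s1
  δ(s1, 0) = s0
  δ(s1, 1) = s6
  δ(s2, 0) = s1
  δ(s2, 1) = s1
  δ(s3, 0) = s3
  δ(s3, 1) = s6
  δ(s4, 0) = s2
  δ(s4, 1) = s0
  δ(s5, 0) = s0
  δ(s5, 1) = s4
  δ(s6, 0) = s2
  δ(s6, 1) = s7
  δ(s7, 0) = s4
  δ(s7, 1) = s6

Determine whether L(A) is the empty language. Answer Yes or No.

No

The empty string ε is accepted: the run s0 ends in the accepting state s0.
Since at least one string is accepted, L(A) is not empty.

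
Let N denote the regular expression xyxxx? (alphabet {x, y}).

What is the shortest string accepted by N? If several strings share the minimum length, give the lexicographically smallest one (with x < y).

xyxx

By inspection of the expression, no string of length less than 4 matches, and xyxx is the lexicographically first match of length 4.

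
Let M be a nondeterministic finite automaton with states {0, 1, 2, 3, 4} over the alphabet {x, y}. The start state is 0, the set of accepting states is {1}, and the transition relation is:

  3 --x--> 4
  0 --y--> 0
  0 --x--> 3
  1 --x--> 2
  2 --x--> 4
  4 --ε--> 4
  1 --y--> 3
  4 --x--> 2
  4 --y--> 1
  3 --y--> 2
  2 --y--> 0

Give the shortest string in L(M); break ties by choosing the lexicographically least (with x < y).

A breadth-first search from 0 reaches an accepting state first via the path 0 → 3 → 4 → 1 on input xxy.
No string of length < 3 is accepted (BFS exhausts all shorter strings without reaching an accepting state), and xxy is the lexicographically least accepting string of length 3.

xxy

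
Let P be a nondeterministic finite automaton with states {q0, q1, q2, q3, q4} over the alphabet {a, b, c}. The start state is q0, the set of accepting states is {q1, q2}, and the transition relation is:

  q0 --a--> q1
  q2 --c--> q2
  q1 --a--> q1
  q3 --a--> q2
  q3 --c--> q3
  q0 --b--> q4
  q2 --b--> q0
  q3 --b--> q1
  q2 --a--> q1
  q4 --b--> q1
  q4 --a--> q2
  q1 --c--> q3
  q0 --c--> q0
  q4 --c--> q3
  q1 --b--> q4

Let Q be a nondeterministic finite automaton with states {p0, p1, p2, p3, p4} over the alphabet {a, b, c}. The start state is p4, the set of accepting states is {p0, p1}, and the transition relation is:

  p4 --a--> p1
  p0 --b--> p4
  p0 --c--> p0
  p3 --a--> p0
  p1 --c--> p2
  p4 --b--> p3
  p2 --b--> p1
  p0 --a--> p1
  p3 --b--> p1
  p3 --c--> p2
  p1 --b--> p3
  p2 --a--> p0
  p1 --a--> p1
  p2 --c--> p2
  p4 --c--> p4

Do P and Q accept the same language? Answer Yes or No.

Exploring the product automaton P × Q from the start pair (q0, p4), following both machines on each input symbol, reaches 5 state pairs: (q0, p4), (q1, p1), (q4, p3), (q3, p2), (q2, p0).
P accepts in {q1, q2} and Q accepts in {p0, p1}. In every reachable pair the two components are either both accepting — (q1, p1), (q2, p0) — or both non-accepting, so no string is accepted by exactly one of the machines: L(P) \ L(Q) and L(Q) \ L(P) are both empty.
Hence every string is accepted by P iff it is accepted by Q, and the two languages coincide.

Yes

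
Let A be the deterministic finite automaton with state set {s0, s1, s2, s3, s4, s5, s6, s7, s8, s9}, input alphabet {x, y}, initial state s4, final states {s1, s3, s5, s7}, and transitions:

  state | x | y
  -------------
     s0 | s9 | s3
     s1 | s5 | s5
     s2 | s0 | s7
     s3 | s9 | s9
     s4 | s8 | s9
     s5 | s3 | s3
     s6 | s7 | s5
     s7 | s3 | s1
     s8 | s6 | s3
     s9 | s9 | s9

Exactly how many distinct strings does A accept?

The useful subgraph on states {s1, s3, s4, s5, s6, s7, s8} is acyclic, so L(A) is finite; the longest accepting path visits 7 useful states, giving maximum string length 6.
Counting accepting paths from s4 by length: 1 of length 2, 2 of length 3, 4 of length 4, 2 of length 5, 4 of length 6. Total 13.

13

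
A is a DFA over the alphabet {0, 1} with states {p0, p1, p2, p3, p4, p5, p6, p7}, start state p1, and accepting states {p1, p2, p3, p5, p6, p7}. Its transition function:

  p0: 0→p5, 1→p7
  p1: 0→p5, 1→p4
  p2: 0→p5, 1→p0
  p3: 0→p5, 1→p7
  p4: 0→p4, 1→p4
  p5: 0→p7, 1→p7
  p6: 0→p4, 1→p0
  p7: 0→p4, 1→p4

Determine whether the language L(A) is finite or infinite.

finite

The useful states (reachable from p1 and able to reach an accepting state) are {p1, p5, p7}.
Restricted to these states the transition graph has no cycle, so every accepting path has bounded length and L is finite.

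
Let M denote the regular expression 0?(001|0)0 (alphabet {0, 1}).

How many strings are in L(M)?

4

The expression has no Kleene star, so L(M) is finite. Expanding the alternatives gives {00, 000, 0010, 00010}.
That is 1 of length 2, 1 of length 3, 1 of length 4, 1 of length 5: 4 strings in all.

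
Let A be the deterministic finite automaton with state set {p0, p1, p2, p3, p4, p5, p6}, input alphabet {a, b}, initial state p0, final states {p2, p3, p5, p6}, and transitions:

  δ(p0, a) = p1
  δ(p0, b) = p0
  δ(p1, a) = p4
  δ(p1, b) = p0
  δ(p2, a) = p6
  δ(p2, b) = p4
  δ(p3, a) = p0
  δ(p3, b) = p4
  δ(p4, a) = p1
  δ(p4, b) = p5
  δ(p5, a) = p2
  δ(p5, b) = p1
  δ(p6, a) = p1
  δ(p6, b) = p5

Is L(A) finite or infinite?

State p0 is reachable from the start and can reach an accepting state, and it lies on the cycle p0 → p0.
Traversing that cycle any number of times yields accepted strings of unbounded length, so the language is infinite.

infinite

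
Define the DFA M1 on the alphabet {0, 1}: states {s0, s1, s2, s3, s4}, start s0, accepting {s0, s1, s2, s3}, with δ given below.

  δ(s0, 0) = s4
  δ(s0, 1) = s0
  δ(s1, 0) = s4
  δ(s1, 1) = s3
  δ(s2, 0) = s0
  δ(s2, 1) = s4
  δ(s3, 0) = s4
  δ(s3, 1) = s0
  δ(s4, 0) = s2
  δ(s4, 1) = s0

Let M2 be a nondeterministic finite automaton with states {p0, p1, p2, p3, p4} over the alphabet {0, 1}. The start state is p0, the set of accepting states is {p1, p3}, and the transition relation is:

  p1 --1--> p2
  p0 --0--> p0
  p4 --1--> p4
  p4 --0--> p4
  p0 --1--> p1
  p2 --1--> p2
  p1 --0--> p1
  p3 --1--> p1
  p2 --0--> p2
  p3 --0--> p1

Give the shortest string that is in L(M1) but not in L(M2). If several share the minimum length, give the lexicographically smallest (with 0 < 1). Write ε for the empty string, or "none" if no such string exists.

The empty string ε is accepted by M1 but not by M2.
Since ε is the unique shortest string, it is the required witness.

ε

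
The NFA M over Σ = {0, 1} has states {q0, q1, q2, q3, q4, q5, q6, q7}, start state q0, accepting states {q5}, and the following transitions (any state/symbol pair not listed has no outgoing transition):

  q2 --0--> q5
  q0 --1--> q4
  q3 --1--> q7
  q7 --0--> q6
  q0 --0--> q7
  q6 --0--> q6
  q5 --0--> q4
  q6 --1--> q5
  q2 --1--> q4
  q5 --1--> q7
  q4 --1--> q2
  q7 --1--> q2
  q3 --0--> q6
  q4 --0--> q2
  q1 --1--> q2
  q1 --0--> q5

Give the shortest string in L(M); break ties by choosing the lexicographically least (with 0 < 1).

001

A breadth-first search from q0 reaches an accepting state first via the path q0 → q7 → q6 → q5 on input 001.
No string of length < 3 is accepted (BFS exhausts all shorter strings without reaching an accepting state), and 001 is the lexicographically least accepting string of length 3.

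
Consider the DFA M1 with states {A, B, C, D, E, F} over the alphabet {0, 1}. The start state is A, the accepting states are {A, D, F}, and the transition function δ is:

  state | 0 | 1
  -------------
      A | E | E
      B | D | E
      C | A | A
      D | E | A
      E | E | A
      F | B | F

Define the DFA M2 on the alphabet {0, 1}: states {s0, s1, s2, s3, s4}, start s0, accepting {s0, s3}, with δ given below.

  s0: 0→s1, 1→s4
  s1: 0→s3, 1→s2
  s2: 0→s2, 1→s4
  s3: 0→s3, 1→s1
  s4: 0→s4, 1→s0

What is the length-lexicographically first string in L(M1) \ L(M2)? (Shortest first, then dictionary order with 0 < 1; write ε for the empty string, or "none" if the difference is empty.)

The string 01 is accepted by M1 but not by M2.
No shorter string lies in the difference, and 01 is the lexicographically first length-2 string in L(M1) \ L(M2).

01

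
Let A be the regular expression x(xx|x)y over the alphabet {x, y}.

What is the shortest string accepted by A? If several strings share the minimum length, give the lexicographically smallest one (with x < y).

By inspection of the expression, no string of length less than 3 matches, and xxy is the lexicographically first match of length 3.

xxy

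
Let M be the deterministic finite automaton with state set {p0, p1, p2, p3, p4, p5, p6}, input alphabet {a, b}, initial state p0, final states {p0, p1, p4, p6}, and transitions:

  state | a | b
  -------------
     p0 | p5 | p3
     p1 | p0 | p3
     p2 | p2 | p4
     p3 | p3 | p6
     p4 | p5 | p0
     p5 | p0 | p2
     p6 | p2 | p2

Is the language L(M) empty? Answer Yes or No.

The empty string ε is accepted: the run p0 ends in the accepting state p0.
Since at least one string is accepted, L(M) is not empty.

No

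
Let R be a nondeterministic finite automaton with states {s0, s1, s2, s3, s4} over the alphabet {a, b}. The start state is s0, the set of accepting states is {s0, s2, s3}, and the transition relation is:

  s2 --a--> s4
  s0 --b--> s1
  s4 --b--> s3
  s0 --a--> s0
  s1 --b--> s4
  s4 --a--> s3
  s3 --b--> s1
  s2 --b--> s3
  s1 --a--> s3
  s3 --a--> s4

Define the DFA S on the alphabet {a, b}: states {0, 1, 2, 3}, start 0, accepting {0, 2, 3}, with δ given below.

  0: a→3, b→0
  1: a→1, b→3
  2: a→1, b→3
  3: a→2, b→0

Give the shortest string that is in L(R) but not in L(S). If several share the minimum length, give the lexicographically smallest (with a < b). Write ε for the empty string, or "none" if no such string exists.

The string aaa is accepted by R but not by S.
No shorter string lies in the difference, and aaa is the lexicographically first length-3 string in L(R) \ L(S).

aaa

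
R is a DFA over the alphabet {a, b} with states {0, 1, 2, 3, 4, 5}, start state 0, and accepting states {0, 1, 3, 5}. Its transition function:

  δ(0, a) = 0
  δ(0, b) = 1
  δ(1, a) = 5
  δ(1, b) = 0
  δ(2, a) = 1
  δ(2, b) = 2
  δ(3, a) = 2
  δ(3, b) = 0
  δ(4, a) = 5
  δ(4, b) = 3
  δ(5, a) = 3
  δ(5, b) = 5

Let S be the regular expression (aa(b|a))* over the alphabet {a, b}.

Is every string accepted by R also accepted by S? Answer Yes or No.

No

The string a is in L(R) but not in L(S).
So L(R) ⊄ L(S).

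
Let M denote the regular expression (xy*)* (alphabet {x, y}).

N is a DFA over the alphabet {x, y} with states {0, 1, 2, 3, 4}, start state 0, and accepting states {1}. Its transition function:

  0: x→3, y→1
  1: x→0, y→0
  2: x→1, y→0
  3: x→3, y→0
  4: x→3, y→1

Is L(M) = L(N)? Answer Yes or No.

The empty string ε is accepted by M but rejected by N.
So L(M) ≠ L(N).

No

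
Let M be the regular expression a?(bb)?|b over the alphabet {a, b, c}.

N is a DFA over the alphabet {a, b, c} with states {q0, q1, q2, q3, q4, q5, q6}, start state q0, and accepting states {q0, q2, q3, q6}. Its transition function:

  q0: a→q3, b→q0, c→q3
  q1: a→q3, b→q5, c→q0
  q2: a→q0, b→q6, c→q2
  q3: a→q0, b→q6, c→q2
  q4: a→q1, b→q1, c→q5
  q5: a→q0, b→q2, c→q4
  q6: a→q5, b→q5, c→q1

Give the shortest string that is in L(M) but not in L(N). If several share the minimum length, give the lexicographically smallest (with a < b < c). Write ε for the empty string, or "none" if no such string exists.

The string abb is accepted by M but not by N.
No shorter string lies in the difference, and abb is the lexicographically first length-3 string in L(M) \ L(N).

abb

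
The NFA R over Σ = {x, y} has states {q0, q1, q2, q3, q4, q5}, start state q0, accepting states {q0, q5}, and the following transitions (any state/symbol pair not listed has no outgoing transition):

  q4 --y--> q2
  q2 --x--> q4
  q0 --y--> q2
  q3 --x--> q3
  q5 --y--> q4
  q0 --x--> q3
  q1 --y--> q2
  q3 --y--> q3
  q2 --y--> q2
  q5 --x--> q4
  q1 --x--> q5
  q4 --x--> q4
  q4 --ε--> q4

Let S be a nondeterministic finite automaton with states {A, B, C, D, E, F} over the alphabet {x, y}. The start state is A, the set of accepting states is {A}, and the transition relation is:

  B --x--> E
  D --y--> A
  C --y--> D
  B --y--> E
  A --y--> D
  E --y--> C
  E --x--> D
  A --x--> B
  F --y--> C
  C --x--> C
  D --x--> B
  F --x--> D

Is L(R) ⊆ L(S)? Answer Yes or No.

Yes

Exploring the product automaton R × S from the start pair (q0, A), following both machines on each input symbol, reaches 14 state pairs: (q0, A), (q3, B), (q2, D), (q3, E), (q4, B), (q2, A), (q3, D), (q3, C), (q4, E), (q2, E), (q3, A), (q4, D), (q2, C), (q4, C).
R accepts in {q0, q5} and S accepts in {A}. The reachable pairs whose R-component is accepting are (q0, A); in each of them the S-component is accepting too, so the product for L(R) \ L(S) (R-component accepting, S-component rejecting) has no reachable accepting pair and the difference is empty.
Hence every string in L(R) is also in L(S).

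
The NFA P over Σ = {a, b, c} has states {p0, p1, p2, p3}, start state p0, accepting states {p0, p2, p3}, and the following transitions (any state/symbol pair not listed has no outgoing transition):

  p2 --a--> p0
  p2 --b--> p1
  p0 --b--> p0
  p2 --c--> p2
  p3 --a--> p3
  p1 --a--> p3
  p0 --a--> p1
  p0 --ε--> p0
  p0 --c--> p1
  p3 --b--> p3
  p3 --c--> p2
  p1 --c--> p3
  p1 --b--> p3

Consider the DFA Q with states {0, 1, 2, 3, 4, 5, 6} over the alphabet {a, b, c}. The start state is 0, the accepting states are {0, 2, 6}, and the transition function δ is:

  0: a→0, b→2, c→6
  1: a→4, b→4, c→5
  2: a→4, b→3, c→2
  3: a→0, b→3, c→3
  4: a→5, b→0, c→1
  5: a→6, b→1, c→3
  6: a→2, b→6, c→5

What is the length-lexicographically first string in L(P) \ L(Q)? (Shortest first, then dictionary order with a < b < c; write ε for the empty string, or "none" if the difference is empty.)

The string bb is accepted by P but not by Q.
No shorter string lies in the difference, and bb is the lexicographically first length-2 string in L(P) \ L(Q).

bb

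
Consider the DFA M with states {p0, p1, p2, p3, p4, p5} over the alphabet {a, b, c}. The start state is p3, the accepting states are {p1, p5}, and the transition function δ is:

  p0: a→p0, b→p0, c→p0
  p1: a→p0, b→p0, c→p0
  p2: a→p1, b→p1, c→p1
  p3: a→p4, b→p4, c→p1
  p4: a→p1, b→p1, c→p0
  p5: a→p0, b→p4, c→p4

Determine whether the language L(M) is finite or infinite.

The useful states (reachable from p3 and able to reach an accepting state) are {p1, p3, p4}.
Restricted to these states the transition graph has no cycle, so every accepting path has bounded length and L is finite.

finite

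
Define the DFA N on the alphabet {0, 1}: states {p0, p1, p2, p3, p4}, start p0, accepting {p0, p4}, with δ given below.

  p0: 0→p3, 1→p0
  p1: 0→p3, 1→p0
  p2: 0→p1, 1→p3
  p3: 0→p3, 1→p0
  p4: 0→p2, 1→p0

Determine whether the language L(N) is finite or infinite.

State p0 is reachable from the start and can reach an accepting state, and it lies on the cycle p0 → p0.
Traversing that cycle any number of times yields accepted strings of unbounded length, so the language is infinite.

infinite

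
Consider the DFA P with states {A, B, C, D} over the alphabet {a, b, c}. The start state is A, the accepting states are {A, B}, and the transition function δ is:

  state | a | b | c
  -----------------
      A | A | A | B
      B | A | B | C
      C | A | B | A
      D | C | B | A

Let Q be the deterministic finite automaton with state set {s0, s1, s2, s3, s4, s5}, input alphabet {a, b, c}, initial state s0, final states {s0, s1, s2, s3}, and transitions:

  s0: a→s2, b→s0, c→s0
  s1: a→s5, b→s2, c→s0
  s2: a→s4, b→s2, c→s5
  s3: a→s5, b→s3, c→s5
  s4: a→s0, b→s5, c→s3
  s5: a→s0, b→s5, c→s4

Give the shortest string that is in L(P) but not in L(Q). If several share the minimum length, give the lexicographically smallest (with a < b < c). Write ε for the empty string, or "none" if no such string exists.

aa

The string aa is accepted by P but not by Q.
No shorter string lies in the difference, and aa is the lexicographically first length-2 string in L(P) \ L(Q).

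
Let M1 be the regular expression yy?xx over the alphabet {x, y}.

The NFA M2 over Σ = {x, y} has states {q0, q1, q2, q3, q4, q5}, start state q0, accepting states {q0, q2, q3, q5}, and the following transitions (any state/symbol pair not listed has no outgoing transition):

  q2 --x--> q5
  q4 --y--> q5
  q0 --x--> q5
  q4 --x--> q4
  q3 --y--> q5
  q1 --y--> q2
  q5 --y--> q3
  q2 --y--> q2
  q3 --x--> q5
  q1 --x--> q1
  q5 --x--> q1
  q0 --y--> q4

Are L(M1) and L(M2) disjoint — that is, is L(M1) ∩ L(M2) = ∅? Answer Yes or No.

Yes

Converting the expression M1 to a DFA (subset construction, then merging equivalent states) gives the minimal DFA with states {r0, r1, r2, r3, r4, r5}, start state r0, accepting states {r5} and transitions r0: x→r1, y→r2; r1: x→r1, y→r1; r2: x→r3, y→r4; r3: x→r5, y→r1; r4: x→r3, y→r1; r5: x→r1, y→r1.
Exploring the product automaton M1 × M2 from the start pair (r0, q0), following both machines on each input symbol, reaches 12 state pairs: (r0, q0), (r1, q5), (r2, q4), (r1, q1), (r1, q3), (r3, q4), (r4, q5), (r1, q2), (r5, q4), (r3, q1), (r1, q4), (r5, q1).
M1 accepts in {r5} and M2 accepts in {q0, q2, q3, q5}; no reachable pair has both components accepting, so no string drives both machines to acceptance simultaneously and L(M1) ∩ L(M2) = ∅.
So no string is accepted by both, and the intersection is empty.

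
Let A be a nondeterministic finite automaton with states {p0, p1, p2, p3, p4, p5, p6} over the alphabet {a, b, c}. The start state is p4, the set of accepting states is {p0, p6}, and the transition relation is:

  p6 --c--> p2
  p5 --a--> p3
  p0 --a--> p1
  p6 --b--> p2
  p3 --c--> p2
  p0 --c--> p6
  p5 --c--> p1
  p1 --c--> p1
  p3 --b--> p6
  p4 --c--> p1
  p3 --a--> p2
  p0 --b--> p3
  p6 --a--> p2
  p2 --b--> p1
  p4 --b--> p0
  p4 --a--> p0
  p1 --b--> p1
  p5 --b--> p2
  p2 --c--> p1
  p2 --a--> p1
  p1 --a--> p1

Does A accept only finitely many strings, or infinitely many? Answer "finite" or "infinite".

The useful states (reachable from p4 and able to reach an accepting state) are {p0, p3, p4, p6}.
Restricted to these states the transition graph has no cycle, so every accepting path has bounded length and L is finite.

finite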